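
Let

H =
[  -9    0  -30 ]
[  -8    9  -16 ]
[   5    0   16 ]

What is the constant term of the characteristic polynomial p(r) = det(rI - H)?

-54

p(0) = det(0·I − H) = det(−H) = (−1)^3·det(H).
det(H) = 54, so p(0) = -54.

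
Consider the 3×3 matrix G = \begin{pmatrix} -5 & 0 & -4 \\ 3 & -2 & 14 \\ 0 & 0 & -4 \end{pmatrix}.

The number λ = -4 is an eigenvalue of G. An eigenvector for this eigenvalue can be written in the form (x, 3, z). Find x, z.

12, -3

We need (G + 4I)v = 0.
G + 4I = [[-1, 0, -4], [3, 2, 14], [0, 0, 0]].
Row 1: (-1)·x + (0)·3 + (-4)·z = 0
Row 2: (3)·x + (2)·3 + (14)·z = 0
Row 3: (0)·x + (0)·3 + (0)·z = 0
Solving gives x = 12, z = -3.
Check: G·(12, 3, -3) = (-48, -12, 12) = -4·(12, 3, -3).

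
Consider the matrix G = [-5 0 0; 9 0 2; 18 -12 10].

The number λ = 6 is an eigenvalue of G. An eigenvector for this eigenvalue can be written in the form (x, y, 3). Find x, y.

0, 1

We need (G - 6I)v = 0.
G - 6I = [[-11, 0, 0], [9, -6, 2], [18, -12, 4]].
Row 1: (-11)·x + (0)·y + (0)·3 = 0
Row 2: (9)·x + (-6)·y + (2)·3 = 0
Row 3: (18)·x + (-12)·y + (4)·3 = 0
Solving gives x = 0, y = 1.
Check: G·(0, 1, 3) = (0, 6, 18) = 6·(0, 1, 3).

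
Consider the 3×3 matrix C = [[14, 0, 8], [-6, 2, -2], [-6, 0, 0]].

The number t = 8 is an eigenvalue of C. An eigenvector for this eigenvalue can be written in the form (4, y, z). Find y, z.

-3, -3

We need (C - 8I)v = 0.
C - 8I = [[6, 0, 8], [-6, -6, -2], [-6, 0, -8]].
Row 1: (6)·4 + (0)·y + (8)·z = 0
Row 2: (-6)·4 + (-6)·y + (-2)·z = 0
Row 3: (-6)·4 + (0)·y + (-8)·z = 0
Solving gives y = -3, z = -3.
Check: C·(4, -3, -3) = (32, -24, -24) = 8·(4, -3, -3).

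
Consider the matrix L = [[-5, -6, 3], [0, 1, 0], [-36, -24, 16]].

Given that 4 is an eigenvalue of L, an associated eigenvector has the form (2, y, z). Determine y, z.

0, 6

We need (L - 4I)v = 0.
L - 4I = [[-9, -6, 3], [0, -3, 0], [-36, -24, 12]].
Row 1: (-9)·2 + (-6)·y + (3)·z = 0
Row 2: (0)·2 + (-3)·y + (0)·z = 0
Row 3: (-36)·2 + (-24)·y + (12)·z = 0
Solving gives y = 0, z = 6.
Check: L·(2, 0, 6) = (8, 0, 24) = 4·(2, 0, 6).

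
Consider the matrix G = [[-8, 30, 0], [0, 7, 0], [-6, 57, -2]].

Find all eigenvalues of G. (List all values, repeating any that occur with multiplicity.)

-8, -2, 7

Set up det(λI - G) = 0.
Cofactor expansion gives p(λ) = λ^3 + 3λ^2 - 54λ - 112.
Try λ = 7: p(7) = 0, so 7 is a root.
Dividing by (λ - 7) leaves λ^2 + 10λ + 16.
The quadratic factors as (λ + 8)·(λ + 2).
Eigenvalues: -8, -2, 7.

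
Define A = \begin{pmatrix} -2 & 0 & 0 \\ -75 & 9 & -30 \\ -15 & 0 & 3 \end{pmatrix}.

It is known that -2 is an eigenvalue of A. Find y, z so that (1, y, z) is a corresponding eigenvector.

We need (A + 2I)v = 0.
A + 2I = [[0, 0, 0], [-75, 11, -30], [-15, 0, 5]].
Row 1: (0)·1 + (0)·y + (0)·z = 0
Row 2: (-75)·1 + (11)·y + (-30)·z = 0
Row 3: (-15)·1 + (0)·y + (5)·z = 0
Solving gives y = 15, z = 3.
Check: A·(1, 15, 3) = (-2, -30, -6) = -2·(1, 15, 3).

15, 3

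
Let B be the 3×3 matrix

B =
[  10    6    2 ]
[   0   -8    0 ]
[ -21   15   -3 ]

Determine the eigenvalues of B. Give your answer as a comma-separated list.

The characteristic polynomial is p(t) = det(tI - B).
Expanding the 3×3 determinant: p(t) = t^3 + t^2 - 44t + 96.
Since p(3) = 0, t = 3 is a root.
Dividing by (t - 3) leaves t^2 + 4t - 32.
The quadratic factors as (t + 8)·(t - 4).
Eigenvalues: -8, 3, 4.

-8, 3, 4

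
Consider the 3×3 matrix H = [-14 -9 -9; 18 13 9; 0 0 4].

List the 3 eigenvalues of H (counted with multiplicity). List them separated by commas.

-5, 4, 4

Set up det(rI - H) = 0.
Cofactor expansion gives p(r) = r^3 - 3r^2 - 24r + 80.
Try r = 4: p(4) = 0, so 4 is a root.
Dividing by (r - 4) leaves r^2 + r - 20.
The quadratic factors as (r + 5)·(r - 4).
Eigenvalues: -5, 4, 4.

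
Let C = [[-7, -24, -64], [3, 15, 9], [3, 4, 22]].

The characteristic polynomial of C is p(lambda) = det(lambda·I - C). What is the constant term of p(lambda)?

p(lambda) = lambda^3 - 30·lambda^2 + 299·lambda - 990.
The constant term is -990.

-990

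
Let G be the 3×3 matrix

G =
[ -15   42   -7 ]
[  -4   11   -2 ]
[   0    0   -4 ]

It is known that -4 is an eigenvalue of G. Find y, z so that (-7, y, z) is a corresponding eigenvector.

We need (G + 4I)v = 0.
G + 4I = [[-11, 42, -7], [-4, 15, -2], [0, 0, 0]].
Row 1: (-11)·-7 + (42)·y + (-7)·z = 0
Row 2: (-4)·-7 + (15)·y + (-2)·z = 0
Row 3: (0)·-7 + (0)·y + (0)·z = 0
Solving gives y = -2, z = -1.
Check: G·(-7, -2, -1) = (28, 8, 4) = -4·(-7, -2, -1).

-2, -1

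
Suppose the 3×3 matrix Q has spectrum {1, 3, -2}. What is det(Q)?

det(Q) is the product of the eigenvalues: (1) · (3) · (-2) = -6.

-6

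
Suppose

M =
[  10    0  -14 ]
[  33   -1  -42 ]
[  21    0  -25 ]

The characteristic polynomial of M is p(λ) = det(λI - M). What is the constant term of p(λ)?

p(λ) = λ^3 + 16λ^2 + 59λ + 44.
The constant term is 44.

44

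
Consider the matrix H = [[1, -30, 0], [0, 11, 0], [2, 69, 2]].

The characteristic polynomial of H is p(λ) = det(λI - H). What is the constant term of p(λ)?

p(λ) = λ^3 - 14λ^2 + 35λ - 22.
The constant term is -22.

-22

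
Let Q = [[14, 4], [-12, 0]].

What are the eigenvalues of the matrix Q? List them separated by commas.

det(Q - sI) = (14 - s)(0 - s) - (4)·(-12) = s^2 - 14s + 48.
This factors as (s - 6)·(s - 8) = 0.
Eigenvalues: 6, 8.

6, 8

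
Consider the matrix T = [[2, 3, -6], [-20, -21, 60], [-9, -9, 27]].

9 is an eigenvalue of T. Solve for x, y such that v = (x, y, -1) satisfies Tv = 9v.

We need (T - 9I)v = 0.
T - 9I = [[-7, 3, -6], [-20, -30, 60], [-9, -9, 18]].
Row 1: (-7)·x + (3)·y + (-6)·-1 = 0
Row 2: (-20)·x + (-30)·y + (60)·-1 = 0
Row 3: (-9)·x + (-9)·y + (18)·-1 = 0
Solving gives x = 0, y = -2.
Check: T·(0, -2, -1) = (0, -18, -9) = 9·(0, -2, -1).

0, -2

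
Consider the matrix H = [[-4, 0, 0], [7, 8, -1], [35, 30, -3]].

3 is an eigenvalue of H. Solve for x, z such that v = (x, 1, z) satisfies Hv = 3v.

0, 5

We need (H - 3I)v = 0.
H - 3I = [[-7, 0, 0], [7, 5, -1], [35, 30, -6]].
Row 1: (-7)·x + (0)·1 + (0)·z = 0
Row 2: (7)·x + (5)·1 + (-1)·z = 0
Row 3: (35)·x + (30)·1 + (-6)·z = 0
Solving gives x = 0, z = 5.
Check: H·(0, 1, 5) = (0, 3, 15) = 3·(0, 1, 5).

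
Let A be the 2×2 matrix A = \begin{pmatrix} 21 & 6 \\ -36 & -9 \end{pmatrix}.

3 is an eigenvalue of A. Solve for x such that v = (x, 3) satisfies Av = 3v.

We need (A - 3I)v = 0.
A - 3I = [[18, 6], [-36, -12]].
Row 1: (18)·x + (6)·3 = 0
Row 2: (-36)·x + (-12)·3 = 0
Solving gives x = -1.
Check: A·(-1, 3) = (-3, 9) = 3·(-1, 3).

-1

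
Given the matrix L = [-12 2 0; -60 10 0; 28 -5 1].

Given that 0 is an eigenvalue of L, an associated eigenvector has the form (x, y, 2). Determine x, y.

We need (L)v = 0.
L = [[-12, 2, 0], [-60, 10, 0], [28, -5, 1]].
Row 1: (-12)·x + (2)·y + (0)·2 = 0
Row 2: (-60)·x + (10)·y + (0)·2 = 0
Row 3: (28)·x + (-5)·y + (1)·2 = 0
Solving gives x = 1, y = 6.
Check: L·(1, 6, 2) = (0, 0, 0) = 0·(1, 6, 2).

1, 6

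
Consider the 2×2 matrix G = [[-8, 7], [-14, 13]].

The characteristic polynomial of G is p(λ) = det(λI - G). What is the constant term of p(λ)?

-6

p(λ) = λ^2 - 5λ - 6.
The constant term is -6.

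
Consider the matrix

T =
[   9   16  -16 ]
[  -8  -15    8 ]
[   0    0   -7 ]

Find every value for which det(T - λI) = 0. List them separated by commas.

Compute the characteristic polynomial p(λ) = det(λI - T).
Expanding the 3×3 determinant: p(λ) = λ^3 + 13λ^2 + 35λ - 49.
Try λ = 1: p(1) = 0, so 1 is a root.
Factor out (λ - 1): p(λ) = (λ - 1)·(λ^2 + 14λ + 49).
The quadratic factor is (λ + 7)^2.
Eigenvalues: -7, -7, 1.

-7, -7, 1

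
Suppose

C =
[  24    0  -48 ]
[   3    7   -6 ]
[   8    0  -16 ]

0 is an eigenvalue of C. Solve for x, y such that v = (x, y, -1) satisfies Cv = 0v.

-2, 0

We need (C)v = 0.
C = [[24, 0, -48], [3, 7, -6], [8, 0, -16]].
Row 1: (24)·x + (0)·y + (-48)·-1 = 0
Row 2: (3)·x + (7)·y + (-6)·-1 = 0
Row 3: (8)·x + (0)·y + (-16)·-1 = 0
Solving gives x = -2, y = 0.
Check: C·(-2, 0, -1) = (0, 0, 0) = 0·(-2, 0, -1).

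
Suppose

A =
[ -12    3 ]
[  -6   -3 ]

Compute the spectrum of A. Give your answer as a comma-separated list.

-9, -6

det(A - μI) = (-12 - μ)(-3 - μ) - (3)·(-6) = μ^2 + 15μ + 54.
This factors as (μ + 9)·(μ + 6) = 0.
Eigenvalues: -9, -6.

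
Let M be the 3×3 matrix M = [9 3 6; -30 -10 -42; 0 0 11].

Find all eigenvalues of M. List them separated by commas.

Compute the characteristic polynomial p(λ) = det(λI - M).
Expanding along the first row, p(λ) = λ^3 - 10λ^2 - 11λ.
Try λ = -1: p(-1) = 0, so -1 is a root.
Dividing by (λ + 1) leaves λ^2 - 11λ.
The quadratic factors as λ·(λ - 11).
Eigenvalues: -1, 0, 11.

-1, 0, 11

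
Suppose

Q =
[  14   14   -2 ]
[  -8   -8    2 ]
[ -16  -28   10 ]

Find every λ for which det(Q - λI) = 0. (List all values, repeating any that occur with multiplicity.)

4, 6, 6

The characteristic polynomial is p(r) = det(rI - Q).
Expanding the 3×3 determinant: p(r) = r^3 - 16r^2 + 84r - 144.
Since p(4) = 0, r = 4 is a root.
Dividing by (r - 4) leaves r^2 - 12r + 36.
The quadratic factor is (r - 6)^2.
Eigenvalues: 4, 6, 6.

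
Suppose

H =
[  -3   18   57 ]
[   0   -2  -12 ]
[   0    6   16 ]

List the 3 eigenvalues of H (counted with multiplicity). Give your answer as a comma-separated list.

Set up det(λI - H) = 0.
Expanding the 3×3 determinant: p(λ) = λ^3 - 11λ^2 - 2λ + 120.
Rational-root test: λ = -3 gives p(-3) = 0.
Dividing by (λ + 3) leaves λ^2 - 14λ + 40.
The quadratic factors as (λ - 4)·(λ - 10).
Eigenvalues: -3, 4, 10.

-3, 4, 10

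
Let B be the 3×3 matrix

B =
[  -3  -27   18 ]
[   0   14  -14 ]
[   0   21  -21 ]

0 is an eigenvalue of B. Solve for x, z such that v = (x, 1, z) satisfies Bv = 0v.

-3, 1

We need (B)v = 0.
B = [[-3, -27, 18], [0, 14, -14], [0, 21, -21]].
Row 1: (-3)·x + (-27)·1 + (18)·z = 0
Row 2: (0)·x + (14)·1 + (-14)·z = 0
Row 3: (0)·x + (21)·1 + (-21)·z = 0
Solving gives x = -3, z = 1.
Check: B·(-3, 1, 1) = (0, 0, 0) = 0·(-3, 1, 1).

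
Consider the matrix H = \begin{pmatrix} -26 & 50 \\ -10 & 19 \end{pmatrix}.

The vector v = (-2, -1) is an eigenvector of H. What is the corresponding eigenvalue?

-1

Compute Hv: H·(-2, -1) = (2, 1).
Since Hv = λv, compare component 1: 2 = λ·-2, so λ = -1.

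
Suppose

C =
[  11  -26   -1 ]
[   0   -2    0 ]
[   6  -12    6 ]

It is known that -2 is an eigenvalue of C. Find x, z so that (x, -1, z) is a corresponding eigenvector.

We need (C + 2I)v = 0.
C + 2I = [[13, -26, -1], [0, 0, 0], [6, -12, 8]].
Row 1: (13)·x + (-26)·-1 + (-1)·z = 0
Row 2: (0)·x + (0)·-1 + (0)·z = 0
Row 3: (6)·x + (-12)·-1 + (8)·z = 0
Solving gives x = -2, z = 0.
Check: C·(-2, -1, 0) = (4, 2, 0) = -2·(-2, -1, 0).

-2, 0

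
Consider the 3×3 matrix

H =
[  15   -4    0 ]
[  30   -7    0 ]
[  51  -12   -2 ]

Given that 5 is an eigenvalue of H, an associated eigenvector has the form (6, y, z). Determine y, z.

We need (H - 5I)v = 0.
H - 5I = [[10, -4, 0], [30, -12, 0], [51, -12, -7]].
Row 1: (10)·6 + (-4)·y + (0)·z = 0
Row 2: (30)·6 + (-12)·y + (0)·z = 0
Row 3: (51)·6 + (-12)·y + (-7)·z = 0
Solving gives y = 15, z = 18.
Check: H·(6, 15, 18) = (30, 75, 90) = 5·(6, 15, 18).

15, 18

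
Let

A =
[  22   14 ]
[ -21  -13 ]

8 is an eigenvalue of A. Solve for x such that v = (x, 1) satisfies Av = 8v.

We need (A - 8I)v = 0.
A - 8I = [[14, 14], [-21, -21]].
Row 1: (14)·x + (14)·1 = 0
Row 2: (-21)·x + (-21)·1 = 0
Solving gives x = -1.
Check: A·(-1, 1) = (-8, 8) = 8·(-1, 1).

-1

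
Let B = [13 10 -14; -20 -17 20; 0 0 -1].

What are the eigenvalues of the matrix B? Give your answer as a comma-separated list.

-7, -1, 3

Compute the characteristic polynomial p(s) = det(sI - B).
Cofactor expansion gives p(s) = s^3 + 5s^2 - 17s - 21.
Since p(-1) = 0, s = -1 is a root.
Factor out (s + 1): p(s) = (s + 1)·(s^2 + 4s - 21).
The quadratic factors as (s + 7)·(s - 3).
Eigenvalues: -7, -1, 3.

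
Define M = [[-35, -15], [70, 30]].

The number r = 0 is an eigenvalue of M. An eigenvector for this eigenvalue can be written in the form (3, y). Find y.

-7

We need (M)v = 0.
M = [[-35, -15], [70, 30]].
Row 1: (-35)·3 + (-15)·y = 0
Row 2: (70)·3 + (30)·y = 0
Solving gives y = -7.
Check: M·(3, -7) = (0, 0) = 0·(3, -7).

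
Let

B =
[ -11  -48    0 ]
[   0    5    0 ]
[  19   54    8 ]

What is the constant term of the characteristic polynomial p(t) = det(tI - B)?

440

p(0) = det(0·I − B) = det(−B) = (−1)^3·det(B).
det(B) = -440, so p(0) = 440.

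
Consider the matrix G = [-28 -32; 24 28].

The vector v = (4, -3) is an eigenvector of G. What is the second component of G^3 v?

192

First find the eigenvalue: Gv = (-16, 12) = -4·(4, -3), so λ = -4.
Then G^3 v = λ^3·v = (-4)^3·(4, -3) = -64·(4, -3) = (-256, 192).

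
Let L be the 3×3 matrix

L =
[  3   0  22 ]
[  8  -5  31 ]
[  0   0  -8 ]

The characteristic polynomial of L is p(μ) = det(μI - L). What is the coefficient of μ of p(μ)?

p(μ) = μ^3 + 10μ^2 + μ - 120.
The coefficient of μ is 1.

1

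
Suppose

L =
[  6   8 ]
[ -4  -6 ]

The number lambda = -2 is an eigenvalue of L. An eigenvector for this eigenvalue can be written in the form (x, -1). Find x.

1

We need (L + 2I)v = 0.
L + 2I = [[8, 8], [-4, -4]].
Row 1: (8)·x + (8)·-1 = 0
Row 2: (-4)·x + (-4)·-1 = 0
Solving gives x = 1.
Check: L·(1, -1) = (-2, 2) = -2·(1, -1).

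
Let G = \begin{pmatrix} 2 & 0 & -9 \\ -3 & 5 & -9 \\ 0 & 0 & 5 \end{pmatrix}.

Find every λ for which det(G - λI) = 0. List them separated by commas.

2, 5, 5

Compute the characteristic polynomial p(lambda) = det(lambda·I - G).
Cofactor expansion gives p(lambda) = lambda^3 - 12·lambda^2 + 45·lambda - 50.
Rational-root test: lambda = 2 gives p(2) = 0.
Factor out (lambda - 2): p(lambda) = (lambda - 2)·(lambda^2 - 10·lambda + 25).
The quadratic factor is (lambda - 5)^2.
Eigenvalues: 2, 5, 5.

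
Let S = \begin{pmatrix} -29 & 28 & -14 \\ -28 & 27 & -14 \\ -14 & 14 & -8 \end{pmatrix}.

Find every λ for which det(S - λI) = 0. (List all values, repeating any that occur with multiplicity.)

-8, -1, -1

Compute the characteristic polynomial p(μ) = det(μI - S).
Expanding along the first row, p(μ) = μ^3 + 10μ^2 + 17μ + 8.
Rational-root test: μ = -8 gives p(-8) = 0.
Dividing by (μ + 8) leaves μ^2 + 2μ + 1.
The quadratic factor is (μ + 1)^2.
Eigenvalues: -8, -1, -1.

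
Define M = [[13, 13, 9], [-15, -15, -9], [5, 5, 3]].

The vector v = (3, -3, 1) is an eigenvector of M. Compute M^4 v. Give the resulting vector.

First find the eigenvalue: Mv = (9, -9, 3) = 3·(3, -3, 1), so λ = 3.
Then M^4 v = λ^4·v = 3^4·(3, -3, 1) = 81·(3, -3, 1) = (243, -243, 81).

(243, -243, 81)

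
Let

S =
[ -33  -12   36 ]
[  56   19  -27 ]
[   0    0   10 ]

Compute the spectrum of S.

The characteristic polynomial is p(s) = det(sI - S).
Cofactor expansion gives p(s) = s^3 + 4s^2 - 95s - 450.
Try s = -9: p(-9) = 0, so -9 is a root.
Dividing by (s + 9) leaves s^2 - 5s - 50.
The quadratic factors as (s + 5)·(s - 10).
Eigenvalues: -9, -5, 10.

-9, -5, 10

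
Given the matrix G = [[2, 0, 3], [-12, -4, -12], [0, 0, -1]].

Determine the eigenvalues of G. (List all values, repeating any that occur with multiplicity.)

Compute the characteristic polynomial p(λ) = det(λI - G).
Cofactor expansion gives p(λ) = λ^3 + 3λ^2 - 6λ - 8.
Try λ = -1: p(-1) = 0, so -1 is a root.
Factor out (λ + 1): p(λ) = (λ + 1)·(λ^2 + 2λ - 8).
The quadratic factors as (λ + 4)·(λ - 2).
Eigenvalues: -4, -1, 2.

-4, -1, 2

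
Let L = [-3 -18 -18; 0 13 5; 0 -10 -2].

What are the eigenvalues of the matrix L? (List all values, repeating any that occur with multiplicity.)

-3, 3, 8

The characteristic polynomial is p(r) = det(rI - L).
Expanding along the first row, p(r) = r^3 - 8r^2 - 9r + 72.
Since p(-3) = 0, r = -3 is a root.
Dividing by (r + 3) leaves r^2 - 11r + 24.
The quadratic factors as (r - 3)·(r - 8).
Eigenvalues: -3, 3, 8.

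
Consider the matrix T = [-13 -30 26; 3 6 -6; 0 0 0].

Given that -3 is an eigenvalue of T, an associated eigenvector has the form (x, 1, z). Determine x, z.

-3, 0

We need (T + 3I)v = 0.
T + 3I = [[-10, -30, 26], [3, 9, -6], [0, 0, 3]].
Row 1: (-10)·x + (-30)·1 + (26)·z = 0
Row 2: (3)·x + (9)·1 + (-6)·z = 0
Row 3: (0)·x + (0)·1 + (3)·z = 0
Solving gives x = -3, z = 0.
Check: T·(-3, 1, 0) = (9, -3, 0) = -3·(-3, 1, 0).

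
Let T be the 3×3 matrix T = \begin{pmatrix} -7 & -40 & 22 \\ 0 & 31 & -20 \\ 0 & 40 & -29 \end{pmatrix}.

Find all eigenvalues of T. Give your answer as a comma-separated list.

-9, -7, 11

The characteristic polynomial is p(λ) = det(λI - T).
Expanding along the first row, p(λ) = λ^3 + 5λ^2 - 113λ - 693.
Rational-root test: λ = 11 gives p(11) = 0.
Factor out (λ - 11): p(λ) = (λ - 11)·(λ^2 + 16λ + 63).
The quadratic factors as (λ + 9)·(λ + 7).
Eigenvalues: -9, -7, 11.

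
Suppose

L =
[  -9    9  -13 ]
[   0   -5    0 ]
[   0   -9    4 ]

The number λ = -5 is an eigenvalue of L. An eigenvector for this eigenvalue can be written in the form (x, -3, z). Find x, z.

3, -3

We need (L + 5I)v = 0.
L + 5I = [[-4, 9, -13], [0, 0, 0], [0, -9, 9]].
Row 1: (-4)·x + (9)·-3 + (-13)·z = 0
Row 2: (0)·x + (0)·-3 + (0)·z = 0
Row 3: (0)·x + (-9)·-3 + (9)·z = 0
Solving gives x = 3, z = -3.
Check: L·(3, -3, -3) = (-15, 15, 15) = -5·(3, -3, -3).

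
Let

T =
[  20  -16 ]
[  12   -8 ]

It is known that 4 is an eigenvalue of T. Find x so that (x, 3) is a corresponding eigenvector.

We need (T - 4I)v = 0.
T - 4I = [[16, -16], [12, -12]].
Row 1: (16)·x + (-16)·3 = 0
Row 2: (12)·x + (-12)·3 = 0
Solving gives x = 3.
Check: T·(3, 3) = (12, 12) = 4·(3, 3).

3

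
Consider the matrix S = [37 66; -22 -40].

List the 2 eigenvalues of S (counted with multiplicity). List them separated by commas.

det(S - λI) = (37 - λ)(-40 - λ) - (66)·(-22) = λ^2 + 3λ - 28.
This factors as (λ + 7)·(λ - 4) = 0.
Eigenvalues: -7, 4.

-7, 4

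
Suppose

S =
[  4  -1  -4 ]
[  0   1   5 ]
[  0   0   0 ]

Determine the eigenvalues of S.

S is upper triangular, so its eigenvalues are the diagonal entries.
Diagonal: 4, 1, 0.

0, 1, 4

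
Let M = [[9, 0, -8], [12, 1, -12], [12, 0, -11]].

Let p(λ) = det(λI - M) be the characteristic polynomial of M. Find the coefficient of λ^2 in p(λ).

1

The coefficient of λ^2 of det(λI - M) is −trace(M).
trace(M) = (9) + (1) + (-11) = -1, so the coefficient is 1.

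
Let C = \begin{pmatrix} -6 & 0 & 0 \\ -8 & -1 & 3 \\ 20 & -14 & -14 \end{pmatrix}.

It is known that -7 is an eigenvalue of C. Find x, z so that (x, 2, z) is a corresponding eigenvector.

We need (C + 7I)v = 0.
C + 7I = [[1, 0, 0], [-8, 6, 3], [20, -14, -7]].
Row 1: (1)·x + (0)·2 + (0)·z = 0
Row 2: (-8)·x + (6)·2 + (3)·z = 0
Row 3: (20)·x + (-14)·2 + (-7)·z = 0
Solving gives x = 0, z = -4.
Check: C·(0, 2, -4) = (0, -14, 28) = -7·(0, 2, -4).

0, -4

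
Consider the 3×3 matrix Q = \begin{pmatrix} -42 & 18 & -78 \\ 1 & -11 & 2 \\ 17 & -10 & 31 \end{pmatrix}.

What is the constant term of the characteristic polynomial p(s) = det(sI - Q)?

p(0) = det(0·I − Q) = det(−Q) = (−1)^3·det(Q).
det(Q) = -270, so p(0) = 270.

270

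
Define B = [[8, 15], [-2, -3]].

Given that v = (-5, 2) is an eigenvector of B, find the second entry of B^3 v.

First find the eigenvalue: Bv = (-10, 4) = 2·(-5, 2), so λ = 2.
Then B^3 v = λ^3·v = 2^3·(-5, 2) = 8·(-5, 2) = (-40, 16).

16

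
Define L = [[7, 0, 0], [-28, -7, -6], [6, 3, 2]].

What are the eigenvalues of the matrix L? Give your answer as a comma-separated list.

Set up det(sI - L) = 0.
Expanding along the first row, p(s) = s^3 - 2s^2 - 31s - 28.
Since p(7) = 0, s = 7 is a root.
Dividing by (s - 7) leaves s^2 + 5s + 4.
The quadratic factors as (s + 4)·(s + 1).
Eigenvalues: -4, -1, 7.

-4, -1, 7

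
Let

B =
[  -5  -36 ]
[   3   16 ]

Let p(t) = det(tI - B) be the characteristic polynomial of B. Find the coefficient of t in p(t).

The coefficient of t of det(tI - B) is −trace(B).
trace(B) = (-5) + (16) = 11, so the coefficient is -11.

-11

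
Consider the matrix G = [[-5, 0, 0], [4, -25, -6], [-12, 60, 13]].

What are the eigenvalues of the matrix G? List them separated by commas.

Set up det(tI - G) = 0.
Cofactor expansion gives p(t) = t^3 + 17t^2 + 95t + 175.
Since p(-5) = 0, t = -5 is a root.
Dividing by (t + 5) leaves t^2 + 12t + 35.
The quadratic factors as (t + 7)·(t + 5).
Eigenvalues: -7, -5, -5.

-7, -5, -5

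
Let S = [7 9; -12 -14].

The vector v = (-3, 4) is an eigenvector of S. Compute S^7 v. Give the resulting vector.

(234375, -312500)

First find the eigenvalue: Sv = (15, -20) = -5·(-3, 4), so λ = -5.
Then S^7 v = λ^7·v = (-5)^7·(-3, 4) = -78125·(-3, 4) = (234375, -312500).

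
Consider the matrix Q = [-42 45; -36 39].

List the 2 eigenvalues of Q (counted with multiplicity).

-6, 3

det(Q - rI) = (-42 - r)(39 - r) - (45)·(-36) = r^2 + 3r - 18.
This factors as (r + 6)·(r - 3) = 0.
Eigenvalues: -6, 3.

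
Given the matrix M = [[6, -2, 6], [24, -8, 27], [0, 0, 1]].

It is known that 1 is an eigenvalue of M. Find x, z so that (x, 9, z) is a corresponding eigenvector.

We need (M - 1I)v = 0.
M - 1I = [[5, -2, 6], [24, -9, 27], [0, 0, 0]].
Row 1: (5)·x + (-2)·9 + (6)·z = 0
Row 2: (24)·x + (-9)·9 + (27)·z = 0
Row 3: (0)·x + (0)·9 + (0)·z = 0
Solving gives x = 0, z = 3.
Check: M·(0, 9, 3) = (0, 9, 3) = 1·(0, 9, 3).

0, 3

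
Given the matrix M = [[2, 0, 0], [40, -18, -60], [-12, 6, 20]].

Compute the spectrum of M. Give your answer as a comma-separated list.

Set up det(λI - M) = 0.
Expanding the 3×3 determinant: p(λ) = λ^3 - 4λ^2 + 4λ.
Since p(0) = 0, λ = 0 is a root.
Dividing by λ leaves λ^2 - 4λ + 4.
The quadratic factor is (λ - 2)^2.
Eigenvalues: 0, 2, 2.

0, 2, 2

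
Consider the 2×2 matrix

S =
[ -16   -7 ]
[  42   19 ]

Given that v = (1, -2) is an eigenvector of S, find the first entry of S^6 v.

First find the eigenvalue: Sv = (-2, 4) = -2·(1, -2), so λ = -2.
Then S^6 v = λ^6·v = (-2)^6·(1, -2) = 64·(1, -2) = (64, -128).

64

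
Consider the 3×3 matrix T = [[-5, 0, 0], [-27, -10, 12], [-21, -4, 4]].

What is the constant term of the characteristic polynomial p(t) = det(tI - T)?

p(0) = det(0·I − T) = det(−T) = (−1)^3·det(T).
det(T) = -40, so p(0) = 40.

40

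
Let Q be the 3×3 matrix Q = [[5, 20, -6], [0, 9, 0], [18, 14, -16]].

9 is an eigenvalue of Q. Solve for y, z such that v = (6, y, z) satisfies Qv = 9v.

We need (Q - 9I)v = 0.
Q - 9I = [[-4, 20, -6], [0, 0, 0], [18, 14, -25]].
Row 1: (-4)·6 + (20)·y + (-6)·z = 0
Row 2: (0)·6 + (0)·y + (0)·z = 0
Row 3: (18)·6 + (14)·y + (-25)·z = 0
Solving gives y = 3, z = 6.
Check: Q·(6, 3, 6) = (54, 27, 54) = 9·(6, 3, 6).

3, 6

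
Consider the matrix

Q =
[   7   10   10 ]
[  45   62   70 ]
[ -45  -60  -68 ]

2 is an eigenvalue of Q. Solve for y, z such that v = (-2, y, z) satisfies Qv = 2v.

-2, 3

We need (Q - 2I)v = 0.
Q - 2I = [[5, 10, 10], [45, 60, 70], [-45, -60, -70]].
Row 1: (5)·-2 + (10)·y + (10)·z = 0
Row 2: (45)·-2 + (60)·y + (70)·z = 0
Row 3: (-45)·-2 + (-60)·y + (-70)·z = 0
Solving gives y = -2, z = 3.
Check: Q·(-2, -2, 3) = (-4, -4, 6) = 2·(-2, -2, 3).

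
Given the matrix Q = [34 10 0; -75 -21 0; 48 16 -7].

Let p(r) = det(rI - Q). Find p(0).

p(0) = det(0·I − Q) = det(−Q) = (−1)^3·det(Q).
det(Q) = -252, so p(0) = 252.

252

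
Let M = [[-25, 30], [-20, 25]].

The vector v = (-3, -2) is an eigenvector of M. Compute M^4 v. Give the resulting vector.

First find the eigenvalue: Mv = (15, 10) = -5·(-3, -2), so λ = -5.
Then M^4 v = λ^4·v = (-5)^4·(-3, -2) = 625·(-3, -2) = (-1875, -1250).

(-1875, -1250)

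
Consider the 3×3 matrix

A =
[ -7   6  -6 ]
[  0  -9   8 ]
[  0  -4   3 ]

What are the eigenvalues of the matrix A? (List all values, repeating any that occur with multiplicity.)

-7, -5, -1

The characteristic polynomial is p(t) = det(tI - A).
Expanding the 3×3 determinant: p(t) = t^3 + 13t^2 + 47t + 35.
Since p(-1) = 0, t = -1 is a root.
Factor out (t + 1): p(t) = (t + 1)·(t^2 + 12t + 35).
The quadratic factors as (t + 7)·(t + 5).
Eigenvalues: -7, -5, -1.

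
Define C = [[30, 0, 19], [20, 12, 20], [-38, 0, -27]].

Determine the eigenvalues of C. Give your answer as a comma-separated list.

The characteristic polynomial is p(lambda) = det(lambda·I - C).
Expanding the 3×3 determinant: p(lambda) = lambda^3 - 15·lambda^2 - 52·lambda + 1056.
Try lambda = 11: p(11) = 0, so 11 is a root.
Factor out (lambda - 11): p(lambda) = (lambda - 11)·(lambda^2 - 4·lambda - 96).
The quadratic factors as (lambda + 8)·(lambda - 12).
Eigenvalues: -8, 11, 12.

-8, 11, 12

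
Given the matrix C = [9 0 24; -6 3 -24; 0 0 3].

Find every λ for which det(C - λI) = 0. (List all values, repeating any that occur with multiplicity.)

3, 3, 9

Set up det(sI - C) = 0.
Cofactor expansion gives p(s) = s^3 - 15s^2 + 63s - 81.
Rational-root test: s = 3 gives p(3) = 0.
Factor out (s - 3): p(s) = (s - 3)·(s^2 - 12s + 27).
The quadratic factors as (s - 3)·(s - 9).
Eigenvalues: 3, 3, 9.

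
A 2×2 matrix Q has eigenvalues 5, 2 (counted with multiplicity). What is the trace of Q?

7

trace(Q) is the sum of the eigenvalues: (5) + (2) = 7.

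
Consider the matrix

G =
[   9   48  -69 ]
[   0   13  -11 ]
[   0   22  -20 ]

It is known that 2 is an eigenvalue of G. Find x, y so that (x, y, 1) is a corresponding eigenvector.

3, 1

We need (G - 2I)v = 0.
G - 2I = [[7, 48, -69], [0, 11, -11], [0, 22, -22]].
Row 1: (7)·x + (48)·y + (-69)·1 = 0
Row 2: (0)·x + (11)·y + (-11)·1 = 0
Row 3: (0)·x + (22)·y + (-22)·1 = 0
Solving gives x = 3, y = 1.
Check: G·(3, 1, 1) = (6, 2, 2) = 2·(3, 1, 1).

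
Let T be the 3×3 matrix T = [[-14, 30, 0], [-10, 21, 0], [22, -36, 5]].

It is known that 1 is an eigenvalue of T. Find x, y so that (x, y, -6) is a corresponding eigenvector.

6, 3

We need (T - 1I)v = 0.
T - 1I = [[-15, 30, 0], [-10, 20, 0], [22, -36, 4]].
Row 1: (-15)·x + (30)·y + (0)·-6 = 0
Row 2: (-10)·x + (20)·y + (0)·-6 = 0
Row 3: (22)·x + (-36)·y + (4)·-6 = 0
Solving gives x = 6, y = 3.
Check: T·(6, 3, -6) = (6, 3, -6) = 1·(6, 3, -6).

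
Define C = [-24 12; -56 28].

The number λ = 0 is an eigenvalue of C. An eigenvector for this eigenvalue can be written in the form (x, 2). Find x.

1

We need (C)v = 0.
C = [[-24, 12], [-56, 28]].
Row 1: (-24)·x + (12)·2 = 0
Row 2: (-56)·x + (28)·2 = 0
Solving gives x = 1.
Check: C·(1, 2) = (0, 0) = 0·(1, 2).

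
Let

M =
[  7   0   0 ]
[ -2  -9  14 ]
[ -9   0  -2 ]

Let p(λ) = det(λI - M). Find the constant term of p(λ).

p(λ) = λ^3 + 4λ^2 - 59λ - 126.
The constant term is -126.

-126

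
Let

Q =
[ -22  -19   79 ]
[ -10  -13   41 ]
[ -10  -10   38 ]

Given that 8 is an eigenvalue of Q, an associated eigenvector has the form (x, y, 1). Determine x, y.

2, 1

We need (Q - 8I)v = 0.
Q - 8I = [[-30, -19, 79], [-10, -21, 41], [-10, -10, 30]].
Row 1: (-30)·x + (-19)·y + (79)·1 = 0
Row 2: (-10)·x + (-21)·y + (41)·1 = 0
Row 3: (-10)·x + (-10)·y + (30)·1 = 0
Solving gives x = 2, y = 1.
Check: Q·(2, 1, 1) = (16, 8, 8) = 8·(2, 1, 1).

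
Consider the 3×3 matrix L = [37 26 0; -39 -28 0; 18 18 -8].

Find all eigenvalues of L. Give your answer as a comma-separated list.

-8, -2, 11

Compute the characteristic polynomial p(lambda) = det(lambda·I - L).
Expanding the 3×3 determinant: p(lambda) = lambda^3 - lambda^2 - 94·lambda - 176.
Since p(-8) = 0, lambda = -8 is a root.
Dividing by (lambda + 8) leaves lambda^2 - 9·lambda - 22.
The quadratic factors as (lambda + 2)·(lambda - 11).
Eigenvalues: -8, -2, 11.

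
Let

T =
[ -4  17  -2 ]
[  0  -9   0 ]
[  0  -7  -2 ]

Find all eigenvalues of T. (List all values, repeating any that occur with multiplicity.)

-9, -4, -2

The characteristic polynomial is p(λ) = det(λI - T).
Cofactor expansion gives p(λ) = λ^3 + 15λ^2 + 62λ + 72.
Try λ = -9: p(-9) = 0, so -9 is a root.
Factor out (λ + 9): p(λ) = (λ + 9)·(λ^2 + 6λ + 8).
The quadratic factors as (λ + 4)·(λ + 2).
Eigenvalues: -9, -4, -2.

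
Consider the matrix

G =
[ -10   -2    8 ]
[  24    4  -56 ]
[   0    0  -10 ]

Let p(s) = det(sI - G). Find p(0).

p(0) = det(0·I − G) = det(−G) = (−1)^3·det(G).
det(G) = -80, so p(0) = 80.

80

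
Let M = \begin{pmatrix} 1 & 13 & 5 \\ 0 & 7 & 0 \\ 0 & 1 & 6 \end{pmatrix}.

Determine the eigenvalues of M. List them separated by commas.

1, 6, 7

Set up det(tI - M) = 0.
Cofactor expansion gives p(t) = t^3 - 14t^2 + 55t - 42.
Try t = 6: p(6) = 0, so 6 is a root.
Factor out (t - 6): p(t) = (t - 6)·(t^2 - 8t + 7).
The quadratic factors as (t - 1)·(t - 7).
Eigenvalues: 1, 6, 7.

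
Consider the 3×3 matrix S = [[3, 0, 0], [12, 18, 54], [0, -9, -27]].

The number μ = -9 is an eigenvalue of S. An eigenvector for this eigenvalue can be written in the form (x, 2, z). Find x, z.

0, -1

We need (S + 9I)v = 0.
S + 9I = [[12, 0, 0], [12, 27, 54], [0, -9, -18]].
Row 1: (12)·x + (0)·2 + (0)·z = 0
Row 2: (12)·x + (27)·2 + (54)·z = 0
Row 3: (0)·x + (-9)·2 + (-18)·z = 0
Solving gives x = 0, z = -1.
Check: S·(0, 2, -1) = (0, -18, 9) = -9·(0, 2, -1).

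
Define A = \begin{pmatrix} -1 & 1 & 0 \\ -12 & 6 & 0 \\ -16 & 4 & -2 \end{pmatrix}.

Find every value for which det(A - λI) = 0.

-2, 2, 3

Set up det(sI - A) = 0.
Expanding along the first row, p(s) = s^3 - 3s^2 - 4s + 12.
Rational-root test: s = 2 gives p(2) = 0.
Factor out (s - 2): p(s) = (s - 2)·(s^2 - s - 6).
The quadratic factors as (s + 2)·(s - 3).
Eigenvalues: -2, 2, 3.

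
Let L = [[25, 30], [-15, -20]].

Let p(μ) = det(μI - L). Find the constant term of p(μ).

-50

p(μ) = μ^2 - 5μ - 50.
The constant term is -50.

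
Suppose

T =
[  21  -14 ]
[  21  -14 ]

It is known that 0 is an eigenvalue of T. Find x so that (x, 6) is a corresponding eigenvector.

We need (T)v = 0.
T = [[21, -14], [21, -14]].
Row 1: (21)·x + (-14)·6 = 0
Row 2: (21)·x + (-14)·6 = 0
Solving gives x = 4.
Check: T·(4, 6) = (0, 0) = 0·(4, 6).

4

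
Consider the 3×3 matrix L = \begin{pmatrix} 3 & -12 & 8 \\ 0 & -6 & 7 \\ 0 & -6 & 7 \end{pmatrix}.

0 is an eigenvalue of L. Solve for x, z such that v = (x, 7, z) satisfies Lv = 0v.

12, 6

We need (L)v = 0.
L = [[3, -12, 8], [0, -6, 7], [0, -6, 7]].
Row 1: (3)·x + (-12)·7 + (8)·z = 0
Row 2: (0)·x + (-6)·7 + (7)·z = 0
Row 3: (0)·x + (-6)·7 + (7)·z = 0
Solving gives x = 12, z = 6.
Check: L·(12, 7, 6) = (0, 0, 0) = 0·(12, 7, 6).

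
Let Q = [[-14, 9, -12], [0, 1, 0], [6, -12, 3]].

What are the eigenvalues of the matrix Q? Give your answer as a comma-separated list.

Compute the characteristic polynomial p(s) = det(sI - Q).
Cofactor expansion gives p(s) = s^3 + 10s^2 + 19s - 30.
Rational-root test: s = 1 gives p(1) = 0.
Dividing by (s - 1) leaves s^2 + 11s + 30.
The quadratic factors as (s + 6)·(s + 5).
Eigenvalues: -6, -5, 1.

-6, -5, 1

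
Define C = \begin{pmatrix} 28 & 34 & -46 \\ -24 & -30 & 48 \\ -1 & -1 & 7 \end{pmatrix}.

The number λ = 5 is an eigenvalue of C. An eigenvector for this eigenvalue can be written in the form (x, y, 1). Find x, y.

We need (C - 5I)v = 0.
C - 5I = [[23, 34, -46], [-24, -35, 48], [-1, -1, 2]].
Row 1: (23)·x + (34)·y + (-46)·1 = 0
Row 2: (-24)·x + (-35)·y + (48)·1 = 0
Row 3: (-1)·x + (-1)·y + (2)·1 = 0
Solving gives x = 2, y = 0.
Check: C·(2, 0, 1) = (10, 0, 5) = 5·(2, 0, 1).

2, 0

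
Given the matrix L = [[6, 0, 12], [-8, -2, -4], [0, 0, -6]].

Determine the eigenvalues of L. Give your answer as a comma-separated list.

The characteristic polynomial is p(λ) = det(λI - L).
Cofactor expansion gives p(λ) = λ^3 + 2λ^2 - 36λ - 72.
Try λ = -6: p(-6) = 0, so -6 is a root.
Dividing by (λ + 6) leaves λ^2 - 4λ - 12.
The quadratic factors as (λ + 2)·(λ - 6).
Eigenvalues: -6, -2, 6.

-6, -2, 6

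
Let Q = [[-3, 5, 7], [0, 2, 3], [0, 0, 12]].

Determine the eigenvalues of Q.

Q is upper triangular, so its eigenvalues are the diagonal entries.
Diagonal: -3, 2, 12.

-3, 2, 12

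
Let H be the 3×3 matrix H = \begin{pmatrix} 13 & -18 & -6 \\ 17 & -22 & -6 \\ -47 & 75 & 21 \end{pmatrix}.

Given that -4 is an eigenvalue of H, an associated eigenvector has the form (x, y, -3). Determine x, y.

0, 1

We need (H + 4I)v = 0.
H + 4I = [[17, -18, -6], [17, -18, -6], [-47, 75, 25]].
Row 1: (17)·x + (-18)·y + (-6)·-3 = 0
Row 2: (17)·x + (-18)·y + (-6)·-3 = 0
Row 3: (-47)·x + (75)·y + (25)·-3 = 0
Solving gives x = 0, y = 1.
Check: H·(0, 1, -3) = (0, -4, 12) = -4·(0, 1, -3).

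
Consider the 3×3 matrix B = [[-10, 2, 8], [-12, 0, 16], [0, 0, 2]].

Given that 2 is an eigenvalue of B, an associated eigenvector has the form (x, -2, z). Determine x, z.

-1, -1

We need (B - 2I)v = 0.
B - 2I = [[-12, 2, 8], [-12, -2, 16], [0, 0, 0]].
Row 1: (-12)·x + (2)·-2 + (8)·z = 0
Row 2: (-12)·x + (-2)·-2 + (16)·z = 0
Row 3: (0)·x + (0)·-2 + (0)·z = 0
Solving gives x = -1, z = -1.
Check: B·(-1, -2, -1) = (-2, -4, -2) = 2·(-1, -2, -1).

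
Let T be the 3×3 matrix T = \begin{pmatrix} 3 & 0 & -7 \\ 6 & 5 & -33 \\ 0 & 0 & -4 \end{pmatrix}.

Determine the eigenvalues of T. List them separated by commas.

Set up det(lambda·I - T) = 0.
Expanding along the first row, p(lambda) = lambda^3 - 4·lambda^2 - 17·lambda + 60.
Since p(3) = 0, lambda = 3 is a root.
Factor out (lambda - 3): p(lambda) = (lambda - 3)·(lambda^2 - lambda - 20).
The quadratic factors as (lambda + 4)·(lambda - 5).
Eigenvalues: -4, 3, 5.

-4, 3, 5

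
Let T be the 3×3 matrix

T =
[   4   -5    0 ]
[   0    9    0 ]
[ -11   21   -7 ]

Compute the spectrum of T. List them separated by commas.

The characteristic polynomial is p(lambda) = det(lambda·I - T).
Cofactor expansion gives p(lambda) = lambda^3 - 6·lambda^2 - 55·lambda + 252.
Since p(-7) = 0, lambda = -7 is a root.
Factor out (lambda + 7): p(lambda) = (lambda + 7)·(lambda^2 - 13·lambda + 36).
The quadratic factors as (lambda - 4)·(lambda - 9).
Eigenvalues: -7, 4, 9.

-7, 4, 9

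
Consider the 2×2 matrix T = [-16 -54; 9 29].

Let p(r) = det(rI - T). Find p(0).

p(0) = det(0·I − T) = det(−T) = (−1)^2·det(T).
det(T) = 22, so p(0) = 22.

22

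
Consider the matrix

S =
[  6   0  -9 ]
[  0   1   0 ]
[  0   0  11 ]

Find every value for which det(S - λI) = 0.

S is upper triangular, so its eigenvalues are the diagonal entries.
Diagonal: 6, 1, 11.

1, 6, 11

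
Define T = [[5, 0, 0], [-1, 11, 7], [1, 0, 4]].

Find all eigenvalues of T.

4, 5, 11

Compute the characteristic polynomial p(μ) = det(μI - T).
Expanding the 3×3 determinant: p(μ) = μ^3 - 20μ^2 + 119μ - 220.
Try μ = 4: p(4) = 0, so 4 is a root.
Factor out (μ - 4): p(μ) = (μ - 4)·(μ^2 - 16μ + 55).
The quadratic factors as (μ - 5)·(μ - 11).
Eigenvalues: 4, 5, 11.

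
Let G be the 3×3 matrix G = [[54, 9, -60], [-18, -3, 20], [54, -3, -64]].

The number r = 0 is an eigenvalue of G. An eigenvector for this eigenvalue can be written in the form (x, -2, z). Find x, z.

We need (G)v = 0.
G = [[54, 9, -60], [-18, -3, 20], [54, -3, -64]].
Row 1: (54)·x + (9)·-2 + (-60)·z = 0
Row 2: (-18)·x + (-3)·-2 + (20)·z = 0
Row 3: (54)·x + (-3)·-2 + (-64)·z = 0
Solving gives x = 7, z = 6.
Check: G·(7, -2, 6) = (0, 0, 0) = 0·(7, -2, 6).

7, 6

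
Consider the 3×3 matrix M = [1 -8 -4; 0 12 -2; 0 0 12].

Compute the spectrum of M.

M is upper triangular, so its eigenvalues are the diagonal entries.
Diagonal: 1, 12, 12.

1, 12, 12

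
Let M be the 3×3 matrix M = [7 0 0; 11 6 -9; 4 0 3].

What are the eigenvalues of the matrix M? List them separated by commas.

Compute the characteristic polynomial p(s) = det(sI - M).
Expanding along the first row, p(s) = s^3 - 16s^2 + 81s - 126.
Since p(3) = 0, s = 3 is a root.
Factor out (s - 3): p(s) = (s - 3)·(s^2 - 13s + 42).
The quadratic factors as (s - 6)·(s - 7).
Eigenvalues: 3, 6, 7.

3, 6, 7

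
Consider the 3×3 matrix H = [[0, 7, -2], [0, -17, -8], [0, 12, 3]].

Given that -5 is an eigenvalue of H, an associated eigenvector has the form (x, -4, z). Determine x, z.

8, 6

We need (H + 5I)v = 0.
H + 5I = [[5, 7, -2], [0, -12, -8], [0, 12, 8]].
Row 1: (5)·x + (7)·-4 + (-2)·z = 0
Row 2: (0)·x + (-12)·-4 + (-8)·z = 0
Row 3: (0)·x + (12)·-4 + (8)·z = 0
Solving gives x = 8, z = 6.
Check: H·(8, -4, 6) = (-40, 20, -30) = -5·(8, -4, 6).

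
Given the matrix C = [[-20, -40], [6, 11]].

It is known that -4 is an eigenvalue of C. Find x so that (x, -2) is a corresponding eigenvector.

5

We need (C + 4I)v = 0.
C + 4I = [[-16, -40], [6, 15]].
Row 1: (-16)·x + (-40)·-2 = 0
Row 2: (6)·x + (15)·-2 = 0
Solving gives x = 5.
Check: C·(5, -2) = (-20, 8) = -4·(5, -2).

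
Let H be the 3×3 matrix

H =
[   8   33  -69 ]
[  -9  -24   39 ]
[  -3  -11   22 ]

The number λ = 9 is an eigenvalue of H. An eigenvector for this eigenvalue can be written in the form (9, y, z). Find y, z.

-6, -3

We need (H - 9I)v = 0.
H - 9I = [[-1, 33, -69], [-9, -33, 39], [-3, -11, 13]].
Row 1: (-1)·9 + (33)·y + (-69)·z = 0
Row 2: (-9)·9 + (-33)·y + (39)·z = 0
Row 3: (-3)·9 + (-11)·y + (13)·z = 0
Solving gives y = -6, z = -3.
Check: H·(9, -6, -3) = (81, -54, -27) = 9·(9, -6, -3).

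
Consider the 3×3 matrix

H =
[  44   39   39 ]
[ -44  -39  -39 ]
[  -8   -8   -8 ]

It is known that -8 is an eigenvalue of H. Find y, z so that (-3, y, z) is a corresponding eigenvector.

3, 1

We need (H + 8I)v = 0.
H + 8I = [[52, 39, 39], [-44, -31, -39], [-8, -8, 0]].
Row 1: (52)·-3 + (39)·y + (39)·z = 0
Row 2: (-44)·-3 + (-31)·y + (-39)·z = 0
Row 3: (-8)·-3 + (-8)·y + (0)·z = 0
Solving gives y = 3, z = 1.
Check: H·(-3, 3, 1) = (24, -24, -8) = -8·(-3, 3, 1).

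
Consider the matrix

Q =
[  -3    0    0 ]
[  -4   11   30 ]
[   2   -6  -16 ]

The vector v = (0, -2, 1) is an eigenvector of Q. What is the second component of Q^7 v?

First find the eigenvalue: Qv = (0, 8, -4) = -4·(0, -2, 1), so λ = -4.
Then Q^7 v = λ^7·v = (-4)^7·(0, -2, 1) = -16384·(0, -2, 1) = (0, 32768, -16384).

32768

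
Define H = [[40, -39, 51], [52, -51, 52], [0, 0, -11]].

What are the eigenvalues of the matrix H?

Compute the characteristic polynomial p(r) = det(rI - H).
Expanding along the first row, p(r) = r^3 + 22r^2 + 109r - 132.
Rational-root test: r = 1 gives p(1) = 0.
Dividing by (r - 1) leaves r^2 + 23r + 132.
The quadratic factors as (r + 12)·(r + 11).
Eigenvalues: -12, -11, 1.

-12, -11, 1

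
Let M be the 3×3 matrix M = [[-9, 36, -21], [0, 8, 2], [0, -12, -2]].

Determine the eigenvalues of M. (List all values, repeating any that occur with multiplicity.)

The characteristic polynomial is p(r) = det(rI - M).
Expanding along the first row, p(r) = r^3 + 3r^2 - 46r + 72.
Since p(2) = 0, r = 2 is a root.
Factor out (r - 2): p(r) = (r - 2)·(r^2 + 5r - 36).
The quadratic factors as (r + 9)·(r - 4).
Eigenvalues: -9, 2, 4.

-9, 2, 4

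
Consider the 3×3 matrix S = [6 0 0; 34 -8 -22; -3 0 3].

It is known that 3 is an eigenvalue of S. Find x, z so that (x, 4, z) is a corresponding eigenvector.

0, -2

We need (S - 3I)v = 0.
S - 3I = [[3, 0, 0], [34, -11, -22], [-3, 0, 0]].
Row 1: (3)·x + (0)·4 + (0)·z = 0
Row 2: (34)·x + (-11)·4 + (-22)·z = 0
Row 3: (-3)·x + (0)·4 + (0)·z = 0
Solving gives x = 0, z = -2.
Check: S·(0, 4, -2) = (0, 12, -6) = 3·(0, 4, -2).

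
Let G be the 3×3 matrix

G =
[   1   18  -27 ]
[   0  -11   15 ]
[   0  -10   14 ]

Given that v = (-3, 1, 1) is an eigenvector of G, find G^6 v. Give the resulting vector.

(-12288, 4096, 4096)

First find the eigenvalue: Gv = (-12, 4, 4) = 4·(-3, 1, 1), so λ = 4.
Then G^6 v = λ^6·v = 4^6·(-3, 1, 1) = 4096·(-3, 1, 1) = (-12288, 4096, 4096).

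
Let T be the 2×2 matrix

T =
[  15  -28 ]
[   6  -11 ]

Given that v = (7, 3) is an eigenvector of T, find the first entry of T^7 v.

First find the eigenvalue: Tv = (21, 9) = 3·(7, 3), so λ = 3.
Then T^7 v = λ^7·v = 3^7·(7, 3) = 2187·(7, 3) = (15309, 6561).

15309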